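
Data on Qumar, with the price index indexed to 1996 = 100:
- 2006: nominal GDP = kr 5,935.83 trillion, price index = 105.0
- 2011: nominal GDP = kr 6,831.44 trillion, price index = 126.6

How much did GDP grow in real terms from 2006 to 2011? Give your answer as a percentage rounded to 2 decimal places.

-4.55%

Real GDP 2006 = 5935.83 / 1.050 = 5653.17.
Real GDP 2011 = 6831.44 / 1.266 = 5396.08.
Real growth = 5396.08 / 5653.17 − 1 = -0.0455.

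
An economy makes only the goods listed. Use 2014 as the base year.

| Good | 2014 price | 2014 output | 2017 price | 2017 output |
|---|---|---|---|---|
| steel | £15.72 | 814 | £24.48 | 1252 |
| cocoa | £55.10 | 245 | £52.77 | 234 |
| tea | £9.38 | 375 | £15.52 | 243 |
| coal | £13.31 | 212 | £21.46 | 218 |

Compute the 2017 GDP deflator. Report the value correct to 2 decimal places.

Nominal GDP 2017 = 24.48·1252 + 52.77·234 + 15.52·243 + 21.46·218 = 51446.78.
Real GDP 2017 (at 2014 prices) = 15.72·1252 + 55.10·234 + 9.38·243 + 13.31·218 = 37755.76.
Deflator = Nominal/Real × 100 = 51446.78/37755.76 × 100 = 136.262.

136.26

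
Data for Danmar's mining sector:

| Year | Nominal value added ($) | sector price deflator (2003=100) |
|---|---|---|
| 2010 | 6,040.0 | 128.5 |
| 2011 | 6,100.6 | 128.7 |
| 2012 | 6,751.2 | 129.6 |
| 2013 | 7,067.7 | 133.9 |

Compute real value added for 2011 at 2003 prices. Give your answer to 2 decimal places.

$4,740.17

Real value added 2011 = 6100.6 / 1.287 = 4740.17.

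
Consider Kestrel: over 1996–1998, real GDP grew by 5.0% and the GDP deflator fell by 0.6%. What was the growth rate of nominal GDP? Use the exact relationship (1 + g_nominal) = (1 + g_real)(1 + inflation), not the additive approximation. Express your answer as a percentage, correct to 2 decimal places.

4.37%

(1 + g_nom) = (1 + g_real)(1 + π) = 1.0500 × 0.9940 = 1.04370.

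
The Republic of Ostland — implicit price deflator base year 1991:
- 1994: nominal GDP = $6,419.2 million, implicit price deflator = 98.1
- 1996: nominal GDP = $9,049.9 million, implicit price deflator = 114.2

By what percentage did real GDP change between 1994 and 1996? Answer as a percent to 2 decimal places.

21.11%

Real GDP 1994 = 6419.2 / 0.981 = 6543.53.
Real GDP 1996 = 9049.9 / 1.142 = 7924.61.
Real growth = 7924.61 / 6543.53 − 1 = 0.2111.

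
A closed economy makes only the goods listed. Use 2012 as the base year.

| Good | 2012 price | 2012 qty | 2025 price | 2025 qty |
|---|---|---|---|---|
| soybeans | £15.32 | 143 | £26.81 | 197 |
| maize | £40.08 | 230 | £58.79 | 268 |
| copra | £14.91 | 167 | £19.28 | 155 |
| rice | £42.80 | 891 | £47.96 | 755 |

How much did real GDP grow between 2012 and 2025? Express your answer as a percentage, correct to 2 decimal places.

Real GDP 2012 = Nominal GDP 2012 = 15.32·143 + 40.08·230 + 14.91·167 + 42.80·891 = 52033.93.
Real GDP 2025 (at 2012 prices) = 15.32·197 + 40.08·268 + 14.91·155 + 42.80·755 = 48384.53.
Real growth = 48384.53/52033.93 − 1 = -0.0701.

-7.01%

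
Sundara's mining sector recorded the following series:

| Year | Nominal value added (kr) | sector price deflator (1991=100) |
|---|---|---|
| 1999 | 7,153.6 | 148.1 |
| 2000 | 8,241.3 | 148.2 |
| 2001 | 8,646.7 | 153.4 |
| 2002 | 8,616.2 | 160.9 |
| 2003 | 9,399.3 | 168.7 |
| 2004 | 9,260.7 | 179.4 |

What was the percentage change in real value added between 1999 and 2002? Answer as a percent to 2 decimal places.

Real value added 1999 = 7153.6/1.481 = 4830.25.
Real value added 2002 = 8616.2/1.609 = 5355.00.
Change = 5355.00/4830.25 − 1 = 0.1086.

10.86%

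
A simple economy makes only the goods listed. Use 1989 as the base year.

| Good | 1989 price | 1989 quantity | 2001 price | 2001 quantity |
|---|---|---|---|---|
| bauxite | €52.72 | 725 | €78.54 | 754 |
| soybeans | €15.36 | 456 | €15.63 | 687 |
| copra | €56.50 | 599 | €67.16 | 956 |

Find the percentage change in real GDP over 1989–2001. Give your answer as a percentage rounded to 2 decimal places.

Real GDP 1989 = Nominal GDP 1989 = 52.72·725 + 15.36·456 + 56.50·599 = 79069.66.
Real GDP 2001 (at 1989 prices) = 52.72·754 + 15.36·687 + 56.50·956 = 104317.20.
Real growth = 104317.20/79069.66 − 1 = 0.3193.

31.93%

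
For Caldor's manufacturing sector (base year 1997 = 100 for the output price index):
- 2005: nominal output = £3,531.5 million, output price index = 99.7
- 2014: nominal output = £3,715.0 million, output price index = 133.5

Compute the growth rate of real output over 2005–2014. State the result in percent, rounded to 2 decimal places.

-21.44%

Deflate each year: 2005 → 3531.5/0.997 = 3542.13; 2014 → 3715.0/1.335 = 2782.77.
So real output changed by 2782.77/3542.13 − 1 = -0.2144, i.e. -21.44%.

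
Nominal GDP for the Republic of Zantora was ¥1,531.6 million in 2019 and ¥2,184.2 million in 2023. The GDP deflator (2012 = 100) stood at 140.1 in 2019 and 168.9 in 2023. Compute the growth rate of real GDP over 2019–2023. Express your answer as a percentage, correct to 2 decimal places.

Deflate each year: 2019 → 1531.6/1.401 = 1093.22; 2023 → 2184.2/1.689 = 1293.19.
So real GDP changed by 1293.19/1093.22 − 1 = 0.1829, i.e. 18.29%.

18.29%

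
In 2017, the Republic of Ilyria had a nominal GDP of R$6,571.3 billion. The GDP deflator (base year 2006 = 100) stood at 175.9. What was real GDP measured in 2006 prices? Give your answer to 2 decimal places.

Real GDP = Nominal / (GDP deflator/100) = 6571.3 / 1.759 = 3735.82.

R$3,735.82 billion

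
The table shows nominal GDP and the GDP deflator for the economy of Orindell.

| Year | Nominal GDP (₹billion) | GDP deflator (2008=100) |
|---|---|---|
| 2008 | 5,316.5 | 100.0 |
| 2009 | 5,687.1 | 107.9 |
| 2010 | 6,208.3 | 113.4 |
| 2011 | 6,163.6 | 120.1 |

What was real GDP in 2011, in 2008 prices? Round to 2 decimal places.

₹5,132.06 billion

Real GDP 2011 = 6163.6 / 1.201 = 5132.06.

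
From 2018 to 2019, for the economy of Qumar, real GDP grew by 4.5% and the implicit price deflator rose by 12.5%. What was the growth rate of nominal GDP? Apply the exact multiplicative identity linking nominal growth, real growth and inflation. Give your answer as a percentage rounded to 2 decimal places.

17.56%

(1 + g_nom) = (1 + g_real)(1 + π) = 1.0450 × 1.1250 = 1.17563.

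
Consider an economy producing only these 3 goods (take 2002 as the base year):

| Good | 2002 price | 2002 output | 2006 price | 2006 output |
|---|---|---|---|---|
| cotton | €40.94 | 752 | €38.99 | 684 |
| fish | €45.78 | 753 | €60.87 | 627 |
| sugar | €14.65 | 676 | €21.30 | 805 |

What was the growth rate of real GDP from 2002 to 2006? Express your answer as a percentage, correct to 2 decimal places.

-8.86%

Real GDP 2002 = Nominal GDP 2002 = 40.94·752 + 45.78·753 + 14.65·676 = 75162.62.
Real GDP 2006 (at 2002 prices) = 40.94·684 + 45.78·627 + 14.65·805 = 68500.27.
Real growth = 68500.27/75162.62 − 1 = -0.0886.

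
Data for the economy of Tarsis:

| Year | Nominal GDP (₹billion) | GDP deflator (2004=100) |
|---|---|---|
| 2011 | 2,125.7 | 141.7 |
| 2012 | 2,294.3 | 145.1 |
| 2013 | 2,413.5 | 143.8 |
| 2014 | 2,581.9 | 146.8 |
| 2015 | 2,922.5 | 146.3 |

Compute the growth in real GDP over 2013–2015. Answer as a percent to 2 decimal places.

Real GDP 2013 = 2413.5/1.438 = 1678.37.
Real GDP 2015 = 2922.5/1.463 = 1997.61.
Change = 1997.61/1678.37 − 1 = 0.1902.

19.02%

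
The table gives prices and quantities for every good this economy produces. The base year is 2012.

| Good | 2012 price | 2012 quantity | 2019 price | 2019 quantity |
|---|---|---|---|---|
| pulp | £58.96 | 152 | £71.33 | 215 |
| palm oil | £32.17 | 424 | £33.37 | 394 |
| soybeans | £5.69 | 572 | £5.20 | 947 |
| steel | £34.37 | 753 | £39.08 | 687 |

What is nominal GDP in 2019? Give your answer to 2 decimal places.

£60256.09

Nominal GDP 2019 = Σ (p_2019 × q_2019) = 71.33·215 + 33.37·394 + 5.20·947 + 39.08·687 = 60256.09.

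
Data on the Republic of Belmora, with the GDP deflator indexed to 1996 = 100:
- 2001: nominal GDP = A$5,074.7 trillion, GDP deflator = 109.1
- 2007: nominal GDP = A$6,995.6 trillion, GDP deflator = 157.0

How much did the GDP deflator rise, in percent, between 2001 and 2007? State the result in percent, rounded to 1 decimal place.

Price-level change = 157.0 / 109.1 − 1 = 0.4390.

43.9%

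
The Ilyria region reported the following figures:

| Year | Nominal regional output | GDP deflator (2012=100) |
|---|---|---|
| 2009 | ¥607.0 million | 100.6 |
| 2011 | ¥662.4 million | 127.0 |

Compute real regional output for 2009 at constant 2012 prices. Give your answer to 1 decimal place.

Real regional output = Nominal / (GDP deflator/100) = 607.0 / 1.006 = 603.38.

¥603.4 million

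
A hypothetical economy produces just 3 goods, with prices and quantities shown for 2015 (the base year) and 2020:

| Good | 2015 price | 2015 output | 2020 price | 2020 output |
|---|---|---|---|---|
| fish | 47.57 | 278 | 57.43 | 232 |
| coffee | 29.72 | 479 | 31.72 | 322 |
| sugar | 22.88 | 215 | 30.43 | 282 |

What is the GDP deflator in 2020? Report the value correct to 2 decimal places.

Nominal GDP 2020 = 57.43·232 + 31.72·322 + 30.43·282 = 32118.86.
Real GDP 2020 (at 2015 prices) = 47.57·232 + 29.72·322 + 22.88·282 = 27058.24.
Deflator = Nominal/Real × 100 = 32118.86/27058.24 × 100 = 118.703.

118.70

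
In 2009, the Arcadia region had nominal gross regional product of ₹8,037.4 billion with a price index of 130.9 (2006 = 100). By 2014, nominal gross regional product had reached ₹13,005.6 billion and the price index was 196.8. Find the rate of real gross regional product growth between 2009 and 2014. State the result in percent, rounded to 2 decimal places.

Real gross regional product 2009 = 8037.4 / 1.309 = 6140.11.
Real gross regional product 2014 = 13005.6 / 1.968 = 6608.54.
Real growth = 6608.54 / 6140.11 − 1 = 0.0763.

7.63%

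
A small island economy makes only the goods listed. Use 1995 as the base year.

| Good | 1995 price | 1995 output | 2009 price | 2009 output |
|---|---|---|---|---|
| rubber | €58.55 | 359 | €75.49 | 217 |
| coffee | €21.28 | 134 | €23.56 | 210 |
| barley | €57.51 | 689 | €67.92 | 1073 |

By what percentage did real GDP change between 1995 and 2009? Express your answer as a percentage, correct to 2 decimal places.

24.23%

Real GDP 1995 = Nominal GDP 1995 = 58.55·359 + 21.28·134 + 57.51·689 = 63495.36.
Real GDP 2009 (at 1995 prices) = 58.55·217 + 21.28·210 + 57.51·1073 = 78882.38.
Real growth = 78882.38/63495.36 − 1 = 0.2423.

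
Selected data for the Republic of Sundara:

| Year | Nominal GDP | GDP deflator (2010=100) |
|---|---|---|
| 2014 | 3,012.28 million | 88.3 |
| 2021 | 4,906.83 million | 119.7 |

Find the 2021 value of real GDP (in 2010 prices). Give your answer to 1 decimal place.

Real GDP = Nominal / (GDP deflator/100) = 4906.83 / 1.197 = 4099.27.

4,099.3 million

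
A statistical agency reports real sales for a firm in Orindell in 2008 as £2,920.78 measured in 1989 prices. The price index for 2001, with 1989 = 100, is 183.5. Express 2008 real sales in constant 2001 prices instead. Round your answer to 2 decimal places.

Real sales in 2001 prices = Real sales in 1989 prices × (P_2001/P_1989) = 2920.78 × 1.835 = 5359.63.

£5,359.63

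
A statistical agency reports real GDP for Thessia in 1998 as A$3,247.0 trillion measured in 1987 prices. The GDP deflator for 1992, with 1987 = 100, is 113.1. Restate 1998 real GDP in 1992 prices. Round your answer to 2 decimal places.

Real GDP in 1992 prices = Real GDP in 1987 prices × (P_1992/P_1987) = 3247.0 × 1.131 = 3672.36.

A$3,672.36 trillion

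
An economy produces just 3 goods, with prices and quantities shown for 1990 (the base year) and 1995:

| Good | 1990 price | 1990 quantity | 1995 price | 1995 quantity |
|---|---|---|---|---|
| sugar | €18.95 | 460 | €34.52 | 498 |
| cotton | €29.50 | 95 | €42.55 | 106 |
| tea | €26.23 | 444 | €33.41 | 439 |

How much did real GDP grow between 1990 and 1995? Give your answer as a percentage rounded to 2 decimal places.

3.94%

Real GDP 1990 = Nominal GDP 1990 = 18.95·460 + 29.50·95 + 26.23·444 = 23165.62.
Real GDP 1995 (at 1990 prices) = 18.95·498 + 29.50·106 + 26.23·439 = 24079.07.
Real growth = 24079.07/23165.62 − 1 = 0.0394.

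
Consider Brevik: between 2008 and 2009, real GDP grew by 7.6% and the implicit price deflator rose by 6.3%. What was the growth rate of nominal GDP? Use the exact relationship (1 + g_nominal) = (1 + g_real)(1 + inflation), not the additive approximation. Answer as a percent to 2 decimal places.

(1 + g_nom) = (1 + g_real)(1 + π) = 1.0760 × 1.0630 = 1.14379.

14.38%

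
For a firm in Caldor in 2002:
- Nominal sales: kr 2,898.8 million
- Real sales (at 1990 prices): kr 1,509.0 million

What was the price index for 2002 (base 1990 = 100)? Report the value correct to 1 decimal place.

192.1

price index = (Nominal / Real) × 100 = 2898.8 / 1509.0 × 100 = 192.10.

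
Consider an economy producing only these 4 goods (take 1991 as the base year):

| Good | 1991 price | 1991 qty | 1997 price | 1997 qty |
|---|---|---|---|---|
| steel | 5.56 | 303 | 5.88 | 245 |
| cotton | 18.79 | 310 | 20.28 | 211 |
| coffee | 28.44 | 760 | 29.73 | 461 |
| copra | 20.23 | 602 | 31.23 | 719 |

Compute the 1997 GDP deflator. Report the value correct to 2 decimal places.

126.97

Nominal GDP 1997 = 5.88·245 + 20.28·211 + 29.73·461 + 31.23·719 = 41879.58.
Real GDP 1997 (at 1991 prices) = 5.56·245 + 18.79·211 + 28.44·461 + 20.23·719 = 32983.10.
Deflator = Nominal/Real × 100 = 41879.58/32983.10 × 100 = 126.973.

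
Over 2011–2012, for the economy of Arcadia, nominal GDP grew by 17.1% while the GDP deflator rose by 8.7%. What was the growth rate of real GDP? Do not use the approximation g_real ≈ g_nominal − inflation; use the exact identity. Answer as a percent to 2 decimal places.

7.73%

(1 + g_nom) = (1 + g_real)(1 + π), so g_real = 1.1710 / 1.0870 − 1 = 0.07728.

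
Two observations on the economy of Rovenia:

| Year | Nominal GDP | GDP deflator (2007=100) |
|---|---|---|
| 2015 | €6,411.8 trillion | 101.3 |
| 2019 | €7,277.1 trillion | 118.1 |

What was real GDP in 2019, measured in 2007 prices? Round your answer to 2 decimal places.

Real GDP = Nominal / (GDP deflator/100) = 7277.1 / 1.181 = 6161.81.

€6,161.81 trillion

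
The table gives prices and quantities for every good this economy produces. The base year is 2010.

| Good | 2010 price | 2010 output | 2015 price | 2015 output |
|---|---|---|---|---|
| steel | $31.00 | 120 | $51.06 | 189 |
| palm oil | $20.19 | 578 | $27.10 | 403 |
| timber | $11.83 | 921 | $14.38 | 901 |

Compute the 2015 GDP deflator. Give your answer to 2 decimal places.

Nominal GDP 2015 = 51.06·189 + 27.10·403 + 14.38·901 = 33528.02.
Real GDP 2015 (at 2010 prices) = 31.00·189 + 20.19·403 + 11.83·901 = 24654.40.
Deflator = Nominal/Real × 100 = 33528.02/24654.40 × 100 = 135.992.

135.99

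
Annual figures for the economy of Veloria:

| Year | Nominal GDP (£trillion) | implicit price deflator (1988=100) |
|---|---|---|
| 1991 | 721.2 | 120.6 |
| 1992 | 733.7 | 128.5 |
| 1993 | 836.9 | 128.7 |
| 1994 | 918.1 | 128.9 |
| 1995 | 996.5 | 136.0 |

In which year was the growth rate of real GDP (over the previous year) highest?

1993

1992: real = 733.7/1.285 = 570.97; growth vs 1991 (598.01) = -4.52%.
1993: real = 836.9/1.287 = 650.27; growth vs 1992 (570.97) = 13.89%.
1994: real = 918.1/1.289 = 712.26; growth vs 1993 (650.27) = 9.53%.
1995: real = 996.5/1.360 = 732.72; growth vs 1994 (712.26) = 2.87%.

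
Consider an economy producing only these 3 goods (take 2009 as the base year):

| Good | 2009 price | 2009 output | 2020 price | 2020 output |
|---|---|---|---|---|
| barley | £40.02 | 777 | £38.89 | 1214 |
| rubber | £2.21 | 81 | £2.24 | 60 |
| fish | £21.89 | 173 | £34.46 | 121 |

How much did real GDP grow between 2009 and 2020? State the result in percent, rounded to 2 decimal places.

Real GDP 2009 = Nominal GDP 2009 = 40.02·777 + 2.21·81 + 21.89·173 = 35061.52.
Real GDP 2020 (at 2009 prices) = 40.02·1214 + 2.21·60 + 21.89·121 = 51365.57.
Real growth = 51365.57/35061.52 − 1 = 0.4650.

46.50%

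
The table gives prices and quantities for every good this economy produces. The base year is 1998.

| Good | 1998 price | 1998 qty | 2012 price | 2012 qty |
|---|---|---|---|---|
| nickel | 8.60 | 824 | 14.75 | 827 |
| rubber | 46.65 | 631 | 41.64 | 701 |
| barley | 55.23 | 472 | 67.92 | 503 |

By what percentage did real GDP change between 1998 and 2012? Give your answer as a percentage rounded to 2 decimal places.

7.99%

Real GDP 1998 = Nominal GDP 1998 = 8.60·824 + 46.65·631 + 55.23·472 = 62591.11.
Real GDP 2012 (at 1998 prices) = 8.60·827 + 46.65·701 + 55.23·503 = 67594.54.
Real growth = 67594.54/62591.11 − 1 = 0.0799.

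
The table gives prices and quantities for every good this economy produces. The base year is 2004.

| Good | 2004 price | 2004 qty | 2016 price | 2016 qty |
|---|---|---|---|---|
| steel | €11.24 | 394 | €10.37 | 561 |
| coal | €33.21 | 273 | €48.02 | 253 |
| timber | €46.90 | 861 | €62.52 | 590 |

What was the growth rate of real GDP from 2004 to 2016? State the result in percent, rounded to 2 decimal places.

Real GDP 2004 = Nominal GDP 2004 = 11.24·394 + 33.21·273 + 46.90·861 = 53875.79.
Real GDP 2016 (at 2004 prices) = 11.24·561 + 33.21·253 + 46.90·590 = 42378.77.
Real growth = 42378.77/53875.79 − 1 = -0.2134.

-21.34%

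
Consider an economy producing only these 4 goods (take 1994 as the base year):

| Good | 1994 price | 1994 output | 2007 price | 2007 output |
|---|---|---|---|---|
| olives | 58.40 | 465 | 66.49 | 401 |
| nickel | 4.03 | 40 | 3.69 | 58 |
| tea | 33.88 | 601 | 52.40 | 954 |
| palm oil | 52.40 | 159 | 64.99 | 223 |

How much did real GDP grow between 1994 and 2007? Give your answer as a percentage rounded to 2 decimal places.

20.80%

Real GDP 1994 = Nominal GDP 1994 = 58.40·465 + 4.03·40 + 33.88·601 + 52.40·159 = 56010.68.
Real GDP 2007 (at 1994 prices) = 58.40·401 + 4.03·58 + 33.88·954 + 52.40·223 = 67658.86.
Real growth = 67658.86/56010.68 − 1 = 0.2080.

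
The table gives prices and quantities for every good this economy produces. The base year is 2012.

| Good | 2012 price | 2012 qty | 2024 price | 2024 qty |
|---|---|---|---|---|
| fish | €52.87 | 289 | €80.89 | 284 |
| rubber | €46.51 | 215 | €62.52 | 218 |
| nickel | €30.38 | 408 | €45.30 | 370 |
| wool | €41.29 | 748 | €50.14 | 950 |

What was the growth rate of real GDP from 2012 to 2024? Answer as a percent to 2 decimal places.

Real GDP 2012 = Nominal GDP 2012 = 52.87·289 + 46.51·215 + 30.38·408 + 41.29·748 = 68559.04.
Real GDP 2024 (at 2012 prices) = 52.87·284 + 46.51·218 + 30.38·370 + 41.29·950 = 75620.36.
Real growth = 75620.36/68559.04 − 1 = 0.1030.

10.30%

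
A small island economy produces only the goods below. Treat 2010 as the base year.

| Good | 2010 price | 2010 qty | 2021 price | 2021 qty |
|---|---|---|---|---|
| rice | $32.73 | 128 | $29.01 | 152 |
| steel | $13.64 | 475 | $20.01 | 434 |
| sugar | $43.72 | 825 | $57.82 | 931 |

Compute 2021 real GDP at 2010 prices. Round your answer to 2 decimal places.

Real GDP 2021 = Σ (p_2010 × q_2021) = 32.73·152 + 13.64·434 + 43.72·931 = 51598.04.

$51598.04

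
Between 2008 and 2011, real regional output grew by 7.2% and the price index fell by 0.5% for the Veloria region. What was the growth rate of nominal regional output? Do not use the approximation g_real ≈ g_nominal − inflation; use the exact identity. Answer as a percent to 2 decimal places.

(1 + g_nom) = (1 + g_real)(1 + π) = 1.0720 × 0.9950 = 1.06664.

6.66%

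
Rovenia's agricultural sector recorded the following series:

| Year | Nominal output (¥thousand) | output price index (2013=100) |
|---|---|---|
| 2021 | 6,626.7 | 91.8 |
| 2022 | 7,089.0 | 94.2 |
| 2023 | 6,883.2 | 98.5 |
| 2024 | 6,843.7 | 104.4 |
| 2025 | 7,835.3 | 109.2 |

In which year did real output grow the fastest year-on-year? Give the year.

2025

2022: real = 7089.0/0.942 = 7525.48; growth vs 2021 (7218.63) = 4.25%.
2023: real = 6883.2/0.985 = 6988.02; growth vs 2022 (7525.48) = -7.14%.
2024: real = 6843.7/1.044 = 6555.27; growth vs 2023 (6988.02) = -6.19%.
2025: real = 7835.3/1.092 = 7175.18; growth vs 2024 (6555.27) = 9.46%.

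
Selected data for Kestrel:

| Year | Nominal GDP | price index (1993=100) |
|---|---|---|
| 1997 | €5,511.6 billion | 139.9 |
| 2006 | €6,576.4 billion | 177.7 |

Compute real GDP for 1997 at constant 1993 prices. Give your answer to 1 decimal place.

Real GDP = Nominal / (price index/100) = 5511.6 / 1.399 = 3939.67.

€3,939.7 billion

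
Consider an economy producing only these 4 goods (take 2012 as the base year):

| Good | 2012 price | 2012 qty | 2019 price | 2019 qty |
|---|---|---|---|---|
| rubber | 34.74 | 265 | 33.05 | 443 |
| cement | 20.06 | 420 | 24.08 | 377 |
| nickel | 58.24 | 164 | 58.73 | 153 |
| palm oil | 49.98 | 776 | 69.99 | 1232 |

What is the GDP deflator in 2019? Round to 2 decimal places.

Nominal GDP 2019 = 33.05·443 + 24.08·377 + 58.73·153 + 69.99·1232 = 118932.68.
Real GDP 2019 (at 2012 prices) = 34.74·443 + 20.06·377 + 58.24·153 + 49.98·1232 = 93438.52.
Deflator = Nominal/Real × 100 = 118932.68/93438.52 × 100 = 127.284.

127.28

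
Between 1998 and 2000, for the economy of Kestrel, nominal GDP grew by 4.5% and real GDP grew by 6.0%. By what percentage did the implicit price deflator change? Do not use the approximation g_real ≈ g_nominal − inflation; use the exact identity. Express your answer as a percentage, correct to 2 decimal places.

(1 + g_nom) = (1 + g_real)(1 + π), so π = 1.0450 / 1.0600 − 1 = -0.01415.

-1.42%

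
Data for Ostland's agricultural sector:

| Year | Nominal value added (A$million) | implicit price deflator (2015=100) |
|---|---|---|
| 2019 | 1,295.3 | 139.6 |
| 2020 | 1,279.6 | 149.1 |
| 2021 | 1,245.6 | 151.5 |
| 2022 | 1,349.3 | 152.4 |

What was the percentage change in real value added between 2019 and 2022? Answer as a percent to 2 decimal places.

Real value added 2019 = 1295.3/1.396 = 927.87.
Real value added 2022 = 1349.3/1.524 = 885.37.
Change = 885.37/927.87 − 1 = -0.0458.

-4.58%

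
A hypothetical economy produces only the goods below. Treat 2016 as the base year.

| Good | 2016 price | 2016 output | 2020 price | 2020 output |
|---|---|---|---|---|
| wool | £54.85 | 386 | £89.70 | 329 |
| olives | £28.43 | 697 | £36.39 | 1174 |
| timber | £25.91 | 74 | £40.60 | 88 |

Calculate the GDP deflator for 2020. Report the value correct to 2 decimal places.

Nominal GDP 2020 = 89.70·329 + 36.39·1174 + 40.60·88 = 75805.96.
Real GDP 2020 (at 2016 prices) = 54.85·329 + 28.43·1174 + 25.91·88 = 53702.55.
Deflator = Nominal/Real × 100 = 75805.96/53702.55 × 100 = 141.159.

141.16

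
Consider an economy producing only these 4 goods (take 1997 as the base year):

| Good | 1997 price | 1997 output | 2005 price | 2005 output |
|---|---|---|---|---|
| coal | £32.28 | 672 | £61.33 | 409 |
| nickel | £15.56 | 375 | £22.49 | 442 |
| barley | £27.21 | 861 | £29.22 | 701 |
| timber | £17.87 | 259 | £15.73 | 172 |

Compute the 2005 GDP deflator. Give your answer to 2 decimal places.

137.86

Nominal GDP 2005 = 61.33·409 + 22.49·442 + 29.22·701 + 15.73·172 = 58213.33.
Real GDP 2005 (at 1997 prices) = 32.28·409 + 15.56·442 + 27.21·701 + 17.87·172 = 42227.89.
Deflator = Nominal/Real × 100 = 58213.33/42227.89 × 100 = 137.855.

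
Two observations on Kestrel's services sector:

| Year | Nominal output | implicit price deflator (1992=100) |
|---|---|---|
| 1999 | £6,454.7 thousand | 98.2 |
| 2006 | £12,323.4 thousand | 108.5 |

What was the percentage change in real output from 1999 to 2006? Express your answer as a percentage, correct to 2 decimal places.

72.80%

Deflate each year: 1999 → 6454.7/0.982 = 6573.01; 2006 → 12323.4/1.085 = 11357.97.
So real output changed by 11357.97/6573.01 − 1 = 0.7280, i.e. 72.80%.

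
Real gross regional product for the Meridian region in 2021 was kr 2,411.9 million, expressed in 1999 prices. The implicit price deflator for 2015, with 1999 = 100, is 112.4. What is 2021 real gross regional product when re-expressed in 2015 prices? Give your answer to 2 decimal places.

kr 2,710.98 million

Real gross regional product in 2015 prices = Real gross regional product in 1999 prices × (P_2015/P_1999) = 2411.9 × 1.124 = 2710.98.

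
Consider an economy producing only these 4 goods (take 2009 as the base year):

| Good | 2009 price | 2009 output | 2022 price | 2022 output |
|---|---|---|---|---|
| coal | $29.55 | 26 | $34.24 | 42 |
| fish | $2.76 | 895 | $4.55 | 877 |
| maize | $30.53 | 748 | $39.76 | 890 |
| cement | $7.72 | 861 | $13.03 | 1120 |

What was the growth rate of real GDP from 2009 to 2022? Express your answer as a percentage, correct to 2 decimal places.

Real GDP 2009 = Nominal GDP 2009 = 29.55·26 + 2.76·895 + 30.53·748 + 7.72·861 = 32721.86.
Real GDP 2022 (at 2009 prices) = 29.55·42 + 2.76·877 + 30.53·890 + 7.72·1120 = 39479.72.
Real growth = 39479.72/32721.86 − 1 = 0.2065.

20.65%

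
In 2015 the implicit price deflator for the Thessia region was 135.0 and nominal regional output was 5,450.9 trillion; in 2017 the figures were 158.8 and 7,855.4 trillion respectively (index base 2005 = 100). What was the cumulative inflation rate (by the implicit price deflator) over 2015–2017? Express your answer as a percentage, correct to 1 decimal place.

Price-level change = 158.8 / 135.0 − 1 = 0.1763.

17.6%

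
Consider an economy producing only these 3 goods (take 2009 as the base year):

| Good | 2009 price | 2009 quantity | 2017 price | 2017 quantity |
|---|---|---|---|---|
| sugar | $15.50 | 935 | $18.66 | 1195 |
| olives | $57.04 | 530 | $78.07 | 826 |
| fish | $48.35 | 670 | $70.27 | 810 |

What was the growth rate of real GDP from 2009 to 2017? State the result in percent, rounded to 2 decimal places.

Real GDP 2009 = Nominal GDP 2009 = 15.50·935 + 57.04·530 + 48.35·670 = 77118.20.
Real GDP 2017 (at 2009 prices) = 15.50·1195 + 57.04·826 + 48.35·810 = 104801.04.
Real growth = 104801.04/77118.20 − 1 = 0.3590.

35.90%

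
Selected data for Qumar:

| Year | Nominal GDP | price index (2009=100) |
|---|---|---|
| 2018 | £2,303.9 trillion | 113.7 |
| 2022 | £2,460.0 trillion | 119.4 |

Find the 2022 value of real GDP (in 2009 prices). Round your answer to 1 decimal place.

Real GDP = Nominal / (price index/100) = 2460.0 / 1.194 = 2060.30.

£2,060.3 trillion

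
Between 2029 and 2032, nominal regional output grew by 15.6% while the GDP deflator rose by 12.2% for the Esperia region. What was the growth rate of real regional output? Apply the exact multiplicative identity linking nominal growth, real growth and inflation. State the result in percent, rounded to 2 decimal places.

(1 + g_nom) = (1 + g_real)(1 + π), so g_real = 1.1560 / 1.1220 − 1 = 0.03030.

3.03%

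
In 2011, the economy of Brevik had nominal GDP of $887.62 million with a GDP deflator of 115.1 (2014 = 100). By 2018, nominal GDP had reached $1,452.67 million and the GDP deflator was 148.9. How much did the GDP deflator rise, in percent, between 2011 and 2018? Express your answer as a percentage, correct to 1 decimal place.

29.4%

Price-level change = 148.9 / 115.1 − 1 = 0.2937.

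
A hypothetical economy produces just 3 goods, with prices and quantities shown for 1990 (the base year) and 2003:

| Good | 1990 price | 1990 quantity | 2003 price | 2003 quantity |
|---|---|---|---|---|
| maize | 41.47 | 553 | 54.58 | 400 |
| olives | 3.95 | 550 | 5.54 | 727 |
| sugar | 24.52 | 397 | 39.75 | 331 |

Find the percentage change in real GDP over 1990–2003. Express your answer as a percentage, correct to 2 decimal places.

-20.85%

Real GDP 1990 = Nominal GDP 1990 = 41.47·553 + 3.95·550 + 24.52·397 = 34839.85.
Real GDP 2003 (at 1990 prices) = 41.47·400 + 3.95·727 + 24.52·331 = 27575.77.
Real growth = 27575.77/34839.85 − 1 = -0.2085.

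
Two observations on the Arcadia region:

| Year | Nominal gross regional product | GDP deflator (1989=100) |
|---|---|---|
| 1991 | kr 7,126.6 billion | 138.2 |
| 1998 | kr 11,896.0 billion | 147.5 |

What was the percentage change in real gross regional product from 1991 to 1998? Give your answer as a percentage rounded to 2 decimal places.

Deflate each year: 1991 → 7126.6/1.382 = 5156.73; 1998 → 11896.0/1.475 = 8065.08.
So real gross regional product changed by 8065.08/5156.73 − 1 = 0.5640, i.e. 56.40%.

56.40%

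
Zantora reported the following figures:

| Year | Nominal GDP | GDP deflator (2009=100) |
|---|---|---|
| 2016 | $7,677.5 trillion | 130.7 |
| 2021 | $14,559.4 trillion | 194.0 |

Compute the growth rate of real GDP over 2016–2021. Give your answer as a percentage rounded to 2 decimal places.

Real GDP 2016 = 7677.5 / 1.307 = 5874.14.
Real GDP 2021 = 14559.4 / 1.940 = 7504.85.
Real growth = 7504.85 / 5874.14 − 1 = 0.2776.

27.76%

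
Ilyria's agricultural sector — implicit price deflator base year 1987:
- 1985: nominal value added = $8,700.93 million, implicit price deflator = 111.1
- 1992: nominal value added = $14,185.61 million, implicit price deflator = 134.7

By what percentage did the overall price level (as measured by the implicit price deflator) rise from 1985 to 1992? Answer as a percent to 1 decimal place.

21.2%

Price-level change = 134.7 / 111.1 − 1 = 0.2124.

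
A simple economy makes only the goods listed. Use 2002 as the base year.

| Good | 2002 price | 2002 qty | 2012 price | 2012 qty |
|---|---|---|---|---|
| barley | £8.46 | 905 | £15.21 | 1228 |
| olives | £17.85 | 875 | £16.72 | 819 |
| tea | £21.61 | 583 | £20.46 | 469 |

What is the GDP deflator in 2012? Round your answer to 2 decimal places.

Nominal GDP 2012 = 15.21·1228 + 16.72·819 + 20.46·469 = 41967.30.
Real GDP 2012 (at 2002 prices) = 8.46·1228 + 17.85·819 + 21.61·469 = 35143.12.
Deflator = Nominal/Real × 100 = 41967.30/35143.12 × 100 = 119.418.

119.42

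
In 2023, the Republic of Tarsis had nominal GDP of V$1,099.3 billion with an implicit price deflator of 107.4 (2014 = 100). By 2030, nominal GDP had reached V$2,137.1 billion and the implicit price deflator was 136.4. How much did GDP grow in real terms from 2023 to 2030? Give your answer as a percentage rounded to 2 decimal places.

Real GDP 2023 = 1099.3 / 1.074 = 1023.56.
Real GDP 2030 = 2137.1 / 1.364 = 1566.79.
Real growth = 1566.79 / 1023.56 − 1 = 0.5307.

53.07%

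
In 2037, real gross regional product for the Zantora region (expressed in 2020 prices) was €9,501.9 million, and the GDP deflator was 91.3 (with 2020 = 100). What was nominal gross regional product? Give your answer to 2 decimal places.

Nominal gross regional product = Real × (GDP deflator/100) = 9501.9 × 0.913 = 8675.23.

€8,675.23 million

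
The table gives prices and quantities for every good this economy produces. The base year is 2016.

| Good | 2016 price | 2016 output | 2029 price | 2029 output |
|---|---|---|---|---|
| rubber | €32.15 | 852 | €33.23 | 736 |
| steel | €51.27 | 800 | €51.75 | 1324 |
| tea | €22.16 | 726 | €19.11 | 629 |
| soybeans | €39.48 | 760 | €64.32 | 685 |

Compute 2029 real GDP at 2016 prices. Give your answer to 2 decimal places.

Real GDP 2029 = Σ (p_2016 × q_2029) = 32.15·736 + 51.27·1324 + 22.16·629 + 39.48·685 = 132526.32.

€132526.32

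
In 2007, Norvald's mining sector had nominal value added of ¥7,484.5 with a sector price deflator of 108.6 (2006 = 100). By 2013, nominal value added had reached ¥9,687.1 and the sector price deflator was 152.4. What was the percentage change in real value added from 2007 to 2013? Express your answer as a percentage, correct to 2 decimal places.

-7.77%

Real value added 2007 = 7484.5 / 1.086 = 6891.80.
Real value added 2013 = 9687.1 / 1.524 = 6356.36.
Real growth = 6356.36 / 6891.80 − 1 = -0.0777.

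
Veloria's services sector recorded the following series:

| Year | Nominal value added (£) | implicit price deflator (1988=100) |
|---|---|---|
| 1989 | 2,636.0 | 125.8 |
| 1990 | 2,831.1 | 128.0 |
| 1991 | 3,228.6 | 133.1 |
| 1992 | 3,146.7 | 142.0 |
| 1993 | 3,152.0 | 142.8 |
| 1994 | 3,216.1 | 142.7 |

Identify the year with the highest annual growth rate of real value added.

1990: real = 2831.1/1.280 = 2211.80; growth vs 1989 (2095.39) = 5.56%.
1991: real = 3228.6/1.331 = 2425.69; growth vs 1990 (2211.80) = 9.67%.
1992: real = 3146.7/1.420 = 2215.99; growth vs 1991 (2425.69) = -8.64%.
1993: real = 3152.0/1.428 = 2207.28; growth vs 1992 (2215.99) = -0.39%.
1994: real = 3216.1/1.427 = 2253.75; growth vs 1993 (2207.28) = 2.11%.

1991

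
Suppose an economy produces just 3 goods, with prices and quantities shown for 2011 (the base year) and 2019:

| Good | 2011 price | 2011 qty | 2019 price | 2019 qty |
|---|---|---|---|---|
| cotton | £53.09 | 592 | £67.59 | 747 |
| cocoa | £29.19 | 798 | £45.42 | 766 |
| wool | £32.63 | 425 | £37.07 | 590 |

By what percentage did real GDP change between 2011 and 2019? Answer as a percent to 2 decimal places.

18.48%

Real GDP 2011 = Nominal GDP 2011 = 53.09·592 + 29.19·798 + 32.63·425 = 68590.65.
Real GDP 2019 (at 2011 prices) = 53.09·747 + 29.19·766 + 32.63·590 = 81269.47.
Real growth = 81269.47/68590.65 − 1 = 0.1848.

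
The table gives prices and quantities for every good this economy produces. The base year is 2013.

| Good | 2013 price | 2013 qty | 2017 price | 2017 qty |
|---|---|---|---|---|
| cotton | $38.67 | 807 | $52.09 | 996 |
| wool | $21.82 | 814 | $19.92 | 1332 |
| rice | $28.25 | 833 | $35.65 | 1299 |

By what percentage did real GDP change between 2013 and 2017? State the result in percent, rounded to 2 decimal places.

43.83%

Real GDP 2013 = Nominal GDP 2013 = 38.67·807 + 21.82·814 + 28.25·833 = 72500.42.
Real GDP 2017 (at 2013 prices) = 38.67·996 + 21.82·1332 + 28.25·1299 = 104276.31.
Real growth = 104276.31/72500.42 − 1 = 0.4383.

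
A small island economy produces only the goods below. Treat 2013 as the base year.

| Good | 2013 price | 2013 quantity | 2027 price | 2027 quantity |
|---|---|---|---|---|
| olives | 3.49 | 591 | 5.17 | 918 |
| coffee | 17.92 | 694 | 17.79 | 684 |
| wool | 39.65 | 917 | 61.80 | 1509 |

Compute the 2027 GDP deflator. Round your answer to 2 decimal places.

Nominal GDP 2027 = 5.17·918 + 17.79·684 + 61.80·1509 = 110170.62.
Real GDP 2027 (at 2013 prices) = 3.49·918 + 17.92·684 + 39.65·1509 = 75292.95.
Deflator = Nominal/Real × 100 = 110170.62/75292.95 × 100 = 146.323.

146.32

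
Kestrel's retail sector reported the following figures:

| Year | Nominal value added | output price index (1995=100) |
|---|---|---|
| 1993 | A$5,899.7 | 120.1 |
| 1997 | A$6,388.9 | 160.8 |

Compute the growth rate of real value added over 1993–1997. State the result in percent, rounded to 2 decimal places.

-19.12%

Real value added 1993 = 5899.7 / 1.201 = 4912.32.
Real value added 1997 = 6388.9 / 1.608 = 3973.20.
Real growth = 3973.20 / 4912.32 − 1 = -0.1912.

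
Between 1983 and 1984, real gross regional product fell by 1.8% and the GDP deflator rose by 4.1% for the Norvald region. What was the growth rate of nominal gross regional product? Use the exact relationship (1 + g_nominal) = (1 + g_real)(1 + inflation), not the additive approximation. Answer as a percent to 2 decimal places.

(1 + g_nom) = (1 + g_real)(1 + π) = 0.9820 × 1.0410 = 1.02226.

2.23%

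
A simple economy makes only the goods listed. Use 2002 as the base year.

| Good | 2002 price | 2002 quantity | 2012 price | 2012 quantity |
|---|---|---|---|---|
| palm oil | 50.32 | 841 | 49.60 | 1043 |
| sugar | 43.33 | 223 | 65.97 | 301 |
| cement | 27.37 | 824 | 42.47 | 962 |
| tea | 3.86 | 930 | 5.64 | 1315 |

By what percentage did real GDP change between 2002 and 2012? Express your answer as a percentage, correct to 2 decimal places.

Real GDP 2002 = Nominal GDP 2002 = 50.32·841 + 43.33·223 + 27.37·824 + 3.86·930 = 78124.39.
Real GDP 2012 (at 2002 prices) = 50.32·1043 + 43.33·301 + 27.37·962 + 3.86·1315 = 96931.93.
Real growth = 96931.93/78124.39 − 1 = 0.2407.

24.07%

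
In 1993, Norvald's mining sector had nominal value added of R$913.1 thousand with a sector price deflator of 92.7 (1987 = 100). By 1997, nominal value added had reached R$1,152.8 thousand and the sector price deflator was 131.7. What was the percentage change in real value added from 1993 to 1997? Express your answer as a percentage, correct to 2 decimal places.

-11.14%

Deflate each year: 1993 → 913.1/0.927 = 985.01; 1997 → 1152.8/1.317 = 875.32.
So real value added changed by 875.32/985.01 − 1 = -0.1114, i.e. -11.14%.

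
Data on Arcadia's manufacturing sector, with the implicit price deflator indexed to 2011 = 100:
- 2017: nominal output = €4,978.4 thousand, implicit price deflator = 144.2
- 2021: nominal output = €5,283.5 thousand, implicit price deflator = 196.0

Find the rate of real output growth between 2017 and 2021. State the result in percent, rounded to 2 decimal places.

-21.92%

Real output 2017 = 4978.4 / 1.442 = 3452.43.
Real output 2021 = 5283.5 / 1.960 = 2695.66.
Real growth = 2695.66 / 3452.43 − 1 = -0.2192.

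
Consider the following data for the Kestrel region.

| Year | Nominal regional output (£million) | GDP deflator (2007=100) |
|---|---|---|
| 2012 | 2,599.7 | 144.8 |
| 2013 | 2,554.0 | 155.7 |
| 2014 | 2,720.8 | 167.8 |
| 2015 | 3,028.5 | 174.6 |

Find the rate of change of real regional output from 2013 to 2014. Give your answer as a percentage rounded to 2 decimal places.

-1.15%

Real regional output 2013 = 2554.0/1.557 = 1640.33.
Real regional output 2014 = 2720.8/1.678 = 1621.45.
Change = 1621.45/1640.33 − 1 = -0.0115.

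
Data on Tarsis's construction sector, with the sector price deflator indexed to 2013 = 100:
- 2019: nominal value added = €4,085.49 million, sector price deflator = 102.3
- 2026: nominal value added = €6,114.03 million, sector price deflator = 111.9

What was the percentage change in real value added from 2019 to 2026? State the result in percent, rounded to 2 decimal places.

36.81%

Real value added 2019 = 4085.49 / 1.023 = 3993.64.
Real value added 2026 = 6114.03 / 1.119 = 5463.83.
Real growth = 5463.83 / 3993.64 − 1 = 0.3681.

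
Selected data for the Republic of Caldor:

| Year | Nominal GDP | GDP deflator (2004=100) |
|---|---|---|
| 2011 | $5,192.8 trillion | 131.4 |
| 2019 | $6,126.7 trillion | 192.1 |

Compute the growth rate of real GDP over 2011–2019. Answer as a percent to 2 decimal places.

-19.30%

Real GDP 2011 = 5192.8 / 1.314 = 3951.90.
Real GDP 2019 = 6126.7 / 1.921 = 3189.33.
Real growth = 3189.33 / 3951.90 − 1 = -0.1930.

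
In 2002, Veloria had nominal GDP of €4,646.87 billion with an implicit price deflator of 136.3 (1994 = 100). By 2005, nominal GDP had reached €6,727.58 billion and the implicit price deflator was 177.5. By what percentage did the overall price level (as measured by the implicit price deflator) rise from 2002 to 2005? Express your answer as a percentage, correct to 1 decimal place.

Price-level change = 177.5 / 136.3 − 1 = 0.3023.

30.2%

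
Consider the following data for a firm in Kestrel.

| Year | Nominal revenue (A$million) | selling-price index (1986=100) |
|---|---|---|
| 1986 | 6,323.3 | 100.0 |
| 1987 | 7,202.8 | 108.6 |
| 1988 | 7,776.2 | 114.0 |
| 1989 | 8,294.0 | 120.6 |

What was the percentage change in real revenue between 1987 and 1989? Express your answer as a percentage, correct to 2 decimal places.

3.69%

Real revenue 1987 = 7202.8/1.086 = 6632.41.
Real revenue 1989 = 8294.0/1.206 = 6877.28.
Change = 6877.28/6632.41 − 1 = 0.0369.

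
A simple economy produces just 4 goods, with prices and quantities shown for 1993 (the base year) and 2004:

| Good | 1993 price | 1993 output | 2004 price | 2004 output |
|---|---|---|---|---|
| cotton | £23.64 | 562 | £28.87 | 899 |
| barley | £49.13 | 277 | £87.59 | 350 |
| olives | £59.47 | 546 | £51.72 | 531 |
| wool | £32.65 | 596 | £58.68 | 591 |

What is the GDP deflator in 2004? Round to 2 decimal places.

132.95

Nominal GDP 2004 = 28.87·899 + 87.59·350 + 51.72·531 + 58.68·591 = 118753.83.
Real GDP 2004 (at 1993 prices) = 23.64·899 + 49.13·350 + 59.47·531 + 32.65·591 = 89322.58.
Deflator = Nominal/Real × 100 = 118753.83/89322.58 × 100 = 132.949.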